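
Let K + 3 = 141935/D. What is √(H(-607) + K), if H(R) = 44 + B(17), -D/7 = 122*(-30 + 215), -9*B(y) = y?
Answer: √343375876774/94794 ≈ 6.1816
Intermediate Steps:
B(y) = -y/9
D = -157990 (D = -854*(-30 + 215) = -854*185 = -7*22570 = -157990)
H(R) = 379/9 (H(R) = 44 - ⅑*17 = 44 - 17/9 = 379/9)
K = -123181/31598 (K = -3 + 141935/(-157990) = -3 + 141935*(-1/157990) = -3 - 28387/31598 = -123181/31598 ≈ -3.8984)
√(H(-607) + K) = √(379/9 - 123181/31598) = √(10867013/284382) = √343375876774/94794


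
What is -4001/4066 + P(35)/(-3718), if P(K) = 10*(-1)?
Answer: -7417529/7558694 ≈ -0.98132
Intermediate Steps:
P(K) = -10
-4001/4066 + P(35)/(-3718) = -4001/4066 - 10/(-3718) = -4001*1/4066 - 10*(-1/3718) = -4001/4066 + 5/1859 = -7417529/7558694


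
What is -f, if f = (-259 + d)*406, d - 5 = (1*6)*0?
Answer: 103124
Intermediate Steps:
d = 5 (d = 5 + (1*6)*0 = 5 + 6*0 = 5 + 0 = 5)
f = -103124 (f = (-259 + 5)*406 = -254*406 = -103124)
-f = -1*(-103124) = 103124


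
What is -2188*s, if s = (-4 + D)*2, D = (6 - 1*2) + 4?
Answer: -17504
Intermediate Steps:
D = 8 (D = (6 - 2) + 4 = 4 + 4 = 8)
s = 8 (s = (-4 + 8)*2 = 4*2 = 8)
-2188*s = -2188*8 = -17504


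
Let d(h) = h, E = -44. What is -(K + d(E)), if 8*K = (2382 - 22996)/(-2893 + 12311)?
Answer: 1667875/37672 ≈ 44.274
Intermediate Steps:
K = -10307/37672 (K = ((2382 - 22996)/(-2893 + 12311))/8 = (-20614/9418)/8 = (-20614*1/9418)/8 = (1/8)*(-10307/4709) = -10307/37672 ≈ -0.27360)
-(K + d(E)) = -(-10307/37672 - 44) = -1*(-1667875/37672) = 1667875/37672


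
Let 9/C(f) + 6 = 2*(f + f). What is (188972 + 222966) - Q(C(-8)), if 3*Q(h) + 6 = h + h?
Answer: 7826863/19 ≈ 4.1194e+5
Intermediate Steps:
C(f) = 9/(-6 + 4*f) (C(f) = 9/(-6 + 2*(f + f)) = 9/(-6 + 2*(2*f)) = 9/(-6 + 4*f))
Q(h) = -2 + 2*h/3 (Q(h) = -2 + (h + h)/3 = -2 + (2*h)/3 = -2 + 2*h/3)
(188972 + 222966) - Q(C(-8)) = (188972 + 222966) - (-2 + 2*(9/(2*(-3 + 2*(-8))))/3) = 411938 - (-2 + 2*(9/(2*(-3 - 16)))/3) = 411938 - (-2 + 2*((9/2)/(-19))/3) = 411938 - (-2 + 2*((9/2)*(-1/19))/3) = 411938 - (-2 + (⅔)*(-9/38)) = 411938 - (-2 - 3/19) = 411938 - 1*(-41/19) = 411938 + 41/19 = 7826863/19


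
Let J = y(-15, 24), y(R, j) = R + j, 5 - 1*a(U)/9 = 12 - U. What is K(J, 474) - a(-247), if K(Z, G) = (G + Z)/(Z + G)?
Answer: 2287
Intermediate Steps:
a(U) = -63 + 9*U (a(U) = 45 - 9*(12 - U) = 45 + (-108 + 9*U) = -63 + 9*U)
J = 9 (J = -15 + 24 = 9)
K(Z, G) = 1 (K(Z, G) = (G + Z)/(G + Z) = 1)
K(J, 474) - a(-247) = 1 - (-63 + 9*(-247)) = 1 - (-63 - 2223) = 1 - 1*(-2286) = 1 + 2286 = 2287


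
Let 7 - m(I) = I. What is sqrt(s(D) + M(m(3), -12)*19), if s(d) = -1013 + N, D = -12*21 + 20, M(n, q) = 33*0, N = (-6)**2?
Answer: I*sqrt(977) ≈ 31.257*I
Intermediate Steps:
m(I) = 7 - I
N = 36
M(n, q) = 0
D = -232 (D = -252 + 20 = -232)
s(d) = -977 (s(d) = -1013 + 36 = -977)
sqrt(s(D) + M(m(3), -12)*19) = sqrt(-977 + 0*19) = sqrt(-977 + 0) = sqrt(-977) = I*sqrt(977)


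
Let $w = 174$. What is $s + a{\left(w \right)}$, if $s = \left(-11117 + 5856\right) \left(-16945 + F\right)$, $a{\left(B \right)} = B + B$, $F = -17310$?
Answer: $180215903$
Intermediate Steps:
$a{\left(B \right)} = 2 B$
$s = 180215555$ ($s = \left(-11117 + 5856\right) \left(-16945 - 17310\right) = \left(-5261\right) \left(-34255\right) = 180215555$)
$s + a{\left(w \right)} = 180215555 + 2 \cdot 174 = 180215555 + 348 = 180215903$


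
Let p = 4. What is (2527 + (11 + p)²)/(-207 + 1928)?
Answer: 2752/1721 ≈ 1.5991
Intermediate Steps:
(2527 + (11 + p)²)/(-207 + 1928) = (2527 + (11 + 4)²)/(-207 + 1928) = (2527 + 15²)/1721 = (2527 + 225)*(1/1721) = 2752*(1/1721) = 2752/1721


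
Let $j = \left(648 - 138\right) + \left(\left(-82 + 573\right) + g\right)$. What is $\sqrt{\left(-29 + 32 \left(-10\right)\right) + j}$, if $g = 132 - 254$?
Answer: $\sqrt{530} \approx 23.022$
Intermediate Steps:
$g = -122$
$j = 879$ ($j = \left(648 - 138\right) + \left(\left(-82 + 573\right) - 122\right) = 510 + \left(491 - 122\right) = 510 + 369 = 879$)
$\sqrt{\left(-29 + 32 \left(-10\right)\right) + j} = \sqrt{\left(-29 + 32 \left(-10\right)\right) + 879} = \sqrt{\left(-29 - 320\right) + 879} = \sqrt{-349 + 879} = \sqrt{530}$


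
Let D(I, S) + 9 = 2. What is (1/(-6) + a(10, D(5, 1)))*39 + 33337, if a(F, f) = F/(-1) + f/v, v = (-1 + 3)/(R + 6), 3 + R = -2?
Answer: 32804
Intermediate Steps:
R = -5 (R = -3 - 2 = -5)
v = 2 (v = (-1 + 3)/(-5 + 6) = 2/1 = 2*1 = 2)
D(I, S) = -7 (D(I, S) = -9 + 2 = -7)
a(F, f) = f/2 - F (a(F, f) = F/(-1) + f/2 = F*(-1) + f*(½) = -F + f/2 = f/2 - F)
(1/(-6) + a(10, D(5, 1)))*39 + 33337 = (1/(-6) + ((½)*(-7) - 1*10))*39 + 33337 = (-⅙ + (-7/2 - 10))*39 + 33337 = (-⅙ - 27/2)*39 + 33337 = -41/3*39 + 33337 = -533 + 33337 = 32804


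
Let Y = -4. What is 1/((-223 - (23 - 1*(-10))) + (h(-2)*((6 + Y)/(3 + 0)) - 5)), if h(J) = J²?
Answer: -3/775 ≈ -0.0038710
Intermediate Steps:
1/((-223 - (23 - 1*(-10))) + (h(-2)*((6 + Y)/(3 + 0)) - 5)) = 1/((-223 - (23 - 1*(-10))) + ((-2)²*((6 - 4)/(3 + 0)) - 5)) = 1/((-223 - (23 + 10)) + (4*(2/3) - 5)) = 1/((-223 - 1*33) + (4*(2*(⅓)) - 5)) = 1/((-223 - 33) + (4*(⅔) - 5)) = 1/(-256 + (8/3 - 5)) = 1/(-256 - 7/3) = 1/(-775/3) = -3/775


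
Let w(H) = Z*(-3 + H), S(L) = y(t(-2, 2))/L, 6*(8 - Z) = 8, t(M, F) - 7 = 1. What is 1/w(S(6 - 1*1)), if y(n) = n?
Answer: -3/28 ≈ -0.10714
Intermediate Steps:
t(M, F) = 8 (t(M, F) = 7 + 1 = 8)
Z = 20/3 (Z = 8 - 1/6*8 = 8 - 4/3 = 20/3 ≈ 6.6667)
S(L) = 8/L
w(H) = -20 + 20*H/3 (w(H) = 20*(-3 + H)/3 = -20 + 20*H/3)
1/w(S(6 - 1*1)) = 1/(-20 + 20*(8/(6 - 1*1))/3) = 1/(-20 + 20*(8/(6 - 1))/3) = 1/(-20 + 20*(8/5)/3) = 1/(-20 + 20*(8*(1/5))/3) = 1/(-20 + (20/3)*(8/5)) = 1/(-20 + 32/3) = 1/(-28/3) = -3/28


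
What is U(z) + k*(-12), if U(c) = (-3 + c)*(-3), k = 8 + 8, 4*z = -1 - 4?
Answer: -717/4 ≈ -179.25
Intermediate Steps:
z = -5/4 (z = (-1 - 4)/4 = (¼)*(-5) = -5/4 ≈ -1.2500)
k = 16
U(c) = 9 - 3*c
U(z) + k*(-12) = (9 - 3*(-5/4)) + 16*(-12) = (9 + 15/4) - 192 = 51/4 - 192 = -717/4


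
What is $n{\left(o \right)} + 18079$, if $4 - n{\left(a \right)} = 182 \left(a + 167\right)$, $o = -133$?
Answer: $11895$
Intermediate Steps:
$n{\left(a \right)} = -30390 - 182 a$ ($n{\left(a \right)} = 4 - 182 \left(a + 167\right) = 4 - 182 \left(167 + a\right) = 4 - \left(30394 + 182 a\right) = -30390 - 182 a$)
$n{\left(o \right)} + 18079 = \left(-30390 - -24206\right) + 18079 = \left(-30390 + 24206\right) + 18079 = -6184 + 18079 = 11895$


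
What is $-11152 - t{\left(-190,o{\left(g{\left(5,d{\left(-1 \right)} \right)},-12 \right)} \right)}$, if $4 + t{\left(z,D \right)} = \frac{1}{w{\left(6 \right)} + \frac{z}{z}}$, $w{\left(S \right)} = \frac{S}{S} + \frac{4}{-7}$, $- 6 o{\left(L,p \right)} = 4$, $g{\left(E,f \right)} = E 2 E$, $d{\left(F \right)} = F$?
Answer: $- \frac{111487}{10} \approx -11149.0$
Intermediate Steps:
$g{\left(E,f \right)} = 2 E^{2}$ ($g{\left(E,f \right)} = 2 E E = 2 E^{2}$)
$o{\left(L,p \right)} = - \frac{2}{3}$ ($o{\left(L,p \right)} = \left(- \frac{1}{6}\right) 4 = - \frac{2}{3}$)
$w{\left(S \right)} = \frac{3}{7}$ ($w{\left(S \right)} = 1 + 4 \left(- \frac{1}{7}\right) = 1 - \frac{4}{7} = \frac{3}{7}$)
$t{\left(z,D \right)} = - \frac{33}{10}$ ($t{\left(z,D \right)} = -4 + \frac{1}{\frac{3}{7} + \frac{z}{z}} = -4 + \frac{1}{\frac{3}{7} + 1} = -4 + \frac{1}{\frac{10}{7}} = -4 + \frac{7}{10} = - \frac{33}{10}$)
$-11152 - t{\left(-190,o{\left(g{\left(5,d{\left(-1 \right)} \right)},-12 \right)} \right)} = -11152 - - \frac{33}{10} = -11152 + \frac{33}{10} = - \frac{111487}{10}$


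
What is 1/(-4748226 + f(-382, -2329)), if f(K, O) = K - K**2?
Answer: -1/4894532 ≈ -2.0431e-7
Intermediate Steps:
1/(-4748226 + f(-382, -2329)) = 1/(-4748226 - 382*(1 - 1*(-382))) = 1/(-4748226 - 382*(1 + 382)) = 1/(-4748226 - 382*383) = 1/(-4748226 - 146306) = 1/(-4894532) = -1/4894532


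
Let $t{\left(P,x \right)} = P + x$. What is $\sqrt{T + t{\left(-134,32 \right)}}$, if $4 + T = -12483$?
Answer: $i \sqrt{12589} \approx 112.2 i$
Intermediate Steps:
$T = -12487$ ($T = -4 - 12483 = -12487$)
$\sqrt{T + t{\left(-134,32 \right)}} = \sqrt{-12487 + \left(-134 + 32\right)} = \sqrt{-12487 - 102} = \sqrt{-12589} = i \sqrt{12589}$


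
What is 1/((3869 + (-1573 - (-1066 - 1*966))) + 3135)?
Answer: 1/7463 ≈ 0.00013399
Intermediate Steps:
1/((3869 + (-1573 - (-1066 - 1*966))) + 3135) = 1/((3869 + (-1573 - (-1066 - 966))) + 3135) = 1/((3869 + (-1573 - 1*(-2032))) + 3135) = 1/((3869 + (-1573 + 2032)) + 3135) = 1/((3869 + 459) + 3135) = 1/(4328 + 3135) = 1/7463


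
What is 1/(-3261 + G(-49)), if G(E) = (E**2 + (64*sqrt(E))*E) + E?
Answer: -909/482716585 + 21952*I/482716585 ≈ -1.8831e-6 + 4.5476e-5*I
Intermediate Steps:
G(E) = E + E**2 + 64*E**(3/2) (G(E) = (E**2 + 64*E**(3/2)) + E = E + E**2 + 64*E**(3/2))
1/(-3261 + G(-49)) = 1/(-3261 + (-49 + (-49)**2 + 64*(-49)**(3/2))) = 1/(-3261 + (-49 + 2401 + 64*(-343*I))) = 1/(-3261 + (-49 + 2401 - 21952*I)) = 1/(-3261 + (2352 - 21952*I)) = 1/(-909 - 21952*I) = (-909 + 21952*I)/482716585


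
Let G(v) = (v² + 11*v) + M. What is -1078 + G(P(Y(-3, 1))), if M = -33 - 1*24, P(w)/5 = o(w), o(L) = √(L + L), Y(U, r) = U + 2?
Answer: -1185 + 55*I*√2 ≈ -1185.0 + 77.782*I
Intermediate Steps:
Y(U, r) = 2 + U
o(L) = √2*√L (o(L) = √(2*L) = √2*√L)
P(w) = 5*√2*√w (P(w) = 5*(√2*√w) = 5*√2*√w)
M = -57 (M = -33 - 24 = -57)
G(v) = -57 + v² + 11*v (G(v) = (v² + 11*v) - 57 = -57 + v² + 11*v)
-1078 + G(P(Y(-3, 1))) = -1078 + (-57 + (5*√2*√(2 - 3))² + 11*(5*√2*√(2 - 3))) = -1078 + (-57 + (5*√2*√(-1))² + 11*(5*√2*√(-1))) = -1078 + (-57 + (5*√2*I)² + 11*(5*√2*I)) = -1078 + (-57 + (5*I*√2)² + 11*(5*I*√2)) = -1078 + (-57 - 50 + 55*I*√2) = -1078 + (-107 + 55*I*√2) = -1185 + 55*I*√2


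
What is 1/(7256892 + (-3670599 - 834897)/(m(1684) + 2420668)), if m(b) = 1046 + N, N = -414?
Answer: 201775/1464259007842 ≈ 1.3780e-7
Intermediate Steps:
m(b) = 632 (m(b) = 1046 - 414 = 632)
1/(7256892 + (-3670599 - 834897)/(m(1684) + 2420668)) = 1/(7256892 + (-3670599 - 834897)/(632 + 2420668)) = 1/(7256892 - 4505496/2421300) = 1/(7256892 - 4505496*1/2421300) = 1/(7256892 - 375458/201775) = 1/(1464259007842/201775) = 201775/1464259007842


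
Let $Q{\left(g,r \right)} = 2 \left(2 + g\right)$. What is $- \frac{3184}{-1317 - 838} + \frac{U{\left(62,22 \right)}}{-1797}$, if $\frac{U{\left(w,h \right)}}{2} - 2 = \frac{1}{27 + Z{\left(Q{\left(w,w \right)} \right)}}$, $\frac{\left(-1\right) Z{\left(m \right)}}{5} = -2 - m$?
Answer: $\frac{3867715646}{2621706195} \approx 1.4753$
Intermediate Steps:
$Q{\left(g,r \right)} = 4 + 2 g$
$Z{\left(m \right)} = 10 + 5 m$ ($Z{\left(m \right)} = - 5 \left(-2 - m\right) = 10 + 5 m$)
$U{\left(w,h \right)} = 4 + \frac{2}{57 + 10 w}$ ($U{\left(w,h \right)} = 4 + \frac{2}{27 + \left(10 + 5 \left(4 + 2 w\right)\right)} = 4 + \frac{2}{27 + \left(10 + \left(20 + 10 w\right)\right)} = 4 + \frac{2}{27 + \left(30 + 10 w\right)} = 4 + \frac{2}{57 + 10 w}$)
$- \frac{3184}{-1317 - 838} + \frac{U{\left(62,22 \right)}}{-1797} = - \frac{3184}{-1317 - 838} + \frac{10 \frac{1}{57 + 10 \cdot 62} \left(23 + 4 \cdot 62\right)}{-1797} = - \frac{3184}{-1317 - 838} + \frac{10 \left(23 + 248\right)}{57 + 620} \left(- \frac{1}{1797}\right) = - \frac{3184}{-2155} + 10 \cdot \frac{1}{677} \cdot 271 \left(- \frac{1}{1797}\right) = \left(-3184\right) \left(- \frac{1}{2155}\right) + 10 \cdot \frac{1}{677} \cdot 271 \left(- \frac{1}{1797}\right) = \frac{3184}{2155} + \frac{2710}{677} \left(- \frac{1}{1797}\right) = \frac{3184}{2155} - \frac{2710}{1216569} = \frac{3867715646}{2621706195}$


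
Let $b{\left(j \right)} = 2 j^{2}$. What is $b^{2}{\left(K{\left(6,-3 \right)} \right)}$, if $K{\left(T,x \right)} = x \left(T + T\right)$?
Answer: $6718464$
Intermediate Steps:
$K{\left(T,x \right)} = 2 T x$ ($K{\left(T,x \right)} = x 2 T = 2 T x$)
$b^{2}{\left(K{\left(6,-3 \right)} \right)} = \left(2 \left(2 \cdot 6 \left(-3\right)\right)^{2}\right)^{2} = \left(2 \left(-36\right)^{2}\right)^{2} = \left(2 \cdot 1296\right)^{2} = 2592^{2} = 6718464$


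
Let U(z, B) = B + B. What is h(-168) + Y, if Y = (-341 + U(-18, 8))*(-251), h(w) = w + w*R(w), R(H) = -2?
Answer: 81743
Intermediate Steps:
U(z, B) = 2*B
h(w) = -w (h(w) = w + w*(-2) = w - 2*w = -w)
Y = 81575 (Y = (-341 + 2*8)*(-251) = (-341 + 16)*(-251) = -325*(-251) = 81575)
h(-168) + Y = -1*(-168) + 81575 = 168 + 81575 = 81743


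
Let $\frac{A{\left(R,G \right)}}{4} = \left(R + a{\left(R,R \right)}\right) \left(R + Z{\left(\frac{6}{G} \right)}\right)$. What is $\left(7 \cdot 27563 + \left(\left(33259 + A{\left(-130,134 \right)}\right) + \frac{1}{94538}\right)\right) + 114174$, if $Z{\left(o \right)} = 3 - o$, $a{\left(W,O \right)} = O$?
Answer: $\frac{2992840327511}{6334046} \approx 4.725 \cdot 10^{5}$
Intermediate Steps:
$A{\left(R,G \right)} = 8 R \left(3 + R - \frac{6}{G}\right)$ ($A{\left(R,G \right)} = 4 \left(R + R\right) \left(R + \left(3 - \frac{6}{G}\right)\right) = 4 \cdot 2 R \left(R + \left(3 - \frac{6}{G}\right)\right) = 4 \cdot 2 R \left(3 + R - \frac{6}{G}\right) = 8 R \left(3 + R - \frac{6}{G}\right)$)
$\left(7 \cdot 27563 + \left(\left(33259 + A{\left(-130,134 \right)}\right) + \frac{1}{94538}\right)\right) + 114174 = \left(7 \cdot 27563 + \left(\left(33259 + 8 \left(-130\right) \frac{1}{134} \left(-6 + 3 \cdot 134 + 134 \left(-130\right)\right)\right) + \frac{1}{94538}\right)\right) + 114174 = \left(192941 + \left(\left(33259 + 8 \left(-130\right) \frac{1}{134} \left(-6 + 402 - 17420\right)\right) + \frac{1}{94538}\right)\right) + 114174 = \left(192941 + \left(\left(33259 + 8 \left(-130\right) \frac{1}{134} \left(-17024\right)\right) + \frac{1}{94538}\right)\right) + 114174 = \left(192941 + \left(\left(33259 + \frac{8852480}{67}\right) + \frac{1}{94538}\right)\right) + 114174 = \left(192941 + \left(\frac{11080833}{67} + \frac{1}{94538}\right)\right) + 114174 = \left(192941 + \frac{1047559790221}{6334046}\right) + 114174 = \frac{2269656959507}{6334046} + 114174 = \frac{2992840327511}{6334046}$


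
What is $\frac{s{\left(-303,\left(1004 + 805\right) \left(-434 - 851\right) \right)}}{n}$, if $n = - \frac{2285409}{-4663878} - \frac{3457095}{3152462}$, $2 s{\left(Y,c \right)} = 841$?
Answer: $- \frac{1030414096581823}{1486467381242} \approx -693.2$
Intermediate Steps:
$s{\left(Y,c \right)} = \frac{841}{2}$ ($s{\left(Y,c \right)} = \frac{1}{2} \cdot 841 = \frac{841}{2}$)
$n = - \frac{743233690621}{1225224847303}$ ($n = \left(-2285409\right) \left(- \frac{1}{4663878}\right) - \frac{3457095}{3152462} = \frac{761803}{1554626} - \frac{3457095}{3152462} = - \frac{743233690621}{1225224847303} \approx -0.60661$)
$\frac{s{\left(-303,\left(1004 + 805\right) \left(-434 - 851\right) \right)}}{n} = \frac{841}{2 \left(- \frac{743233690621}{1225224847303}\right)} = \frac{841}{2} \left(- \frac{1225224847303}{743233690621}\right) = - \frac{1030414096581823}{1486467381242}$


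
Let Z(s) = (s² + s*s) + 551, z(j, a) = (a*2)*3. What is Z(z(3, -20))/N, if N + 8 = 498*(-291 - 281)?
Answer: -29351/284864 ≈ -0.10304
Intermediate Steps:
z(j, a) = 6*a (z(j, a) = (2*a)*3 = 6*a)
N = -284864 (N = -8 + 498*(-291 - 281) = -8 + 498*(-572) = -8 - 284856 = -284864)
Z(s) = 551 + 2*s² (Z(s) = (s² + s²) + 551 = 2*s² + 551 = 551 + 2*s²)
Z(z(3, -20))/N = (551 + 2*(6*(-20))²)/(-284864) = (551 + 2*(-120)²)*(-1/284864) = (551 + 2*14400)*(-1/284864) = (551 + 28800)*(-1/284864) = 29351*(-1/284864) = -29351/284864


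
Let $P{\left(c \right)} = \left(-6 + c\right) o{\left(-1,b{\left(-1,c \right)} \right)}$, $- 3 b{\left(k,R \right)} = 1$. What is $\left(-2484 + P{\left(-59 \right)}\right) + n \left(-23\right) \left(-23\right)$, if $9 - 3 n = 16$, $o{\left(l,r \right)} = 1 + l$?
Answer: $- \frac{11155}{3} \approx -3718.3$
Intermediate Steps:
$b{\left(k,R \right)} = - \frac{1}{3}$ ($b{\left(k,R \right)} = \left(- \frac{1}{3}\right) 1 = - \frac{1}{3}$)
$n = - \frac{7}{3}$ ($n = 3 - \frac{16}{3} = - \frac{7}{3} \approx -2.3333$)
$P{\left(c \right)} = 0$ ($P{\left(c \right)} = \left(-6 + c\right) \left(1 - 1\right) = \left(-6 + c\right) 0 = 0$)
$\left(-2484 + P{\left(-59 \right)}\right) + n \left(-23\right) \left(-23\right) = \left(-2484 + 0\right) + \left(- \frac{7}{3}\right) \left(-23\right) \left(-23\right) = -2484 + \frac{161}{3} \left(-23\right) = -2484 - \frac{3703}{3} = - \frac{11155}{3}$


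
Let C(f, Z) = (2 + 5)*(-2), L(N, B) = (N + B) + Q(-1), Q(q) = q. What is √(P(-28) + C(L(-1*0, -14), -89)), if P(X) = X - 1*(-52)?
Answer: √10 ≈ 3.1623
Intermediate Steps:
P(X) = 52 + X (P(X) = X + 52 = 52 + X)
L(N, B) = -1 + B + N (L(N, B) = (N + B) - 1 = (B + N) - 1 = -1 + B + N)
C(f, Z) = -14 (C(f, Z) = 7*(-2) = -14)
√(P(-28) + C(L(-1*0, -14), -89)) = √((52 - 28) - 14) = √(24 - 14) = √10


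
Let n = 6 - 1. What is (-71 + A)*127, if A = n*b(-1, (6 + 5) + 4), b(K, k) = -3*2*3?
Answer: -20447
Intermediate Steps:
b(K, k) = -18 (b(K, k) = -6*3 = -18)
n = 5
A = -90 (A = 5*(-18) = -90)
(-71 + A)*127 = (-71 - 90)*127 = -161*127 = -20447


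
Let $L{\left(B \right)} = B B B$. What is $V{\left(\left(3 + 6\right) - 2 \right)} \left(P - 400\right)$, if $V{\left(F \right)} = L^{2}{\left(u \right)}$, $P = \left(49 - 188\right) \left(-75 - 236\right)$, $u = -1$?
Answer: $42829$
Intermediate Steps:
$P = 43229$ ($P = \left(-139\right) \left(-311\right) = 43229$)
$L{\left(B \right)} = B^{3}$ ($L{\left(B \right)} = B^{2} B = B^{3}$)
$V{\left(F \right)} = 1$ ($V{\left(F \right)} = \left(\left(-1\right)^{3}\right)^{2} = \left(-1\right)^{2} = 1$)
$V{\left(\left(3 + 6\right) - 2 \right)} \left(P - 400\right) = 1 \left(43229 - 400\right) = 1 \cdot 42829 = 42829$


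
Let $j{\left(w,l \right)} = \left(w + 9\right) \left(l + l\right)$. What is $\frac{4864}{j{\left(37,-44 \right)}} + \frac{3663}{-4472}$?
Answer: $- \frac{2286227}{1131416} \approx -2.0207$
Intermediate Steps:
$j{\left(w,l \right)} = 2 l \left(9 + w\right)$ ($j{\left(w,l \right)} = \left(9 + w\right) 2 l = 2 l \left(9 + w\right)$)
$\frac{4864}{j{\left(37,-44 \right)}} + \frac{3663}{-4472} = \frac{4864}{2 \left(-44\right) \left(9 + 37\right)} + \frac{3663}{-4472} = \frac{4864}{2 \left(-44\right) 46} + 3663 \left(- \frac{1}{4472}\right) = \frac{4864}{-4048} - \frac{3663}{4472} = 4864 \left(- \frac{1}{4048}\right) - \frac{3663}{4472} = - \frac{304}{253} - \frac{3663}{4472} = - \frac{2286227}{1131416}$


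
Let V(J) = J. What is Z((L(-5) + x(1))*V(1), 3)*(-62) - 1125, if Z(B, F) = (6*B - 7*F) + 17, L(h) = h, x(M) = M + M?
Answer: 239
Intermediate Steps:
x(M) = 2*M
Z(B, F) = 17 - 7*F + 6*B (Z(B, F) = (-7*F + 6*B) + 17 = 17 - 7*F + 6*B)
Z((L(-5) + x(1))*V(1), 3)*(-62) - 1125 = (17 - 7*3 + 6*((-5 + 2*1)*1))*(-62) - 1125 = (17 - 21 + 6*((-5 + 2)*1))*(-62) - 1125 = (17 - 21 + 6*(-3*1))*(-62) - 1125 = (17 - 21 + 6*(-3))*(-62) - 1125 = (17 - 21 - 18)*(-62) - 1125 = -22*(-62) - 1125 = 1364 - 1125 = 239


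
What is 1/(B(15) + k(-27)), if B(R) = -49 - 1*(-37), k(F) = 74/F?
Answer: -27/398 ≈ -0.067839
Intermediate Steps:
B(R) = -12 (B(R) = -49 + 37 = -12)
1/(B(15) + k(-27)) = 1/(-12 + 74/(-27)) = 1/(-12 + 74*(-1/27)) = 1/(-12 - 74/27) = 1/(-398/27) = -27/398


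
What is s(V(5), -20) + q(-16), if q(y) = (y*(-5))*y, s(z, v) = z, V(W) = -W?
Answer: -1285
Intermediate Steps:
q(y) = -5*y**2 (q(y) = (-5*y)*y = -5*y**2)
s(V(5), -20) + q(-16) = -1*5 - 5*(-16)**2 = -5 - 5*256 = -5 - 1280 = -1285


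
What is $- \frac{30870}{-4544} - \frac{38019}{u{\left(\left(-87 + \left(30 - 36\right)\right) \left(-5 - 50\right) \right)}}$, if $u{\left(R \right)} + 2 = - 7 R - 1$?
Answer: $\frac{3328519}{423728} \approx 7.8553$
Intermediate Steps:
$u{\left(R \right)} = -3 - 7 R$ ($u{\left(R \right)} = -2 - \left(1 + 7 R\right) = -3 - 7 R$)
$- \frac{30870}{-4544} - \frac{38019}{u{\left(\left(-87 + \left(30 - 36\right)\right) \left(-5 - 50\right) \right)}} = - \frac{30870}{-4544} - \frac{38019}{-3 - 7 \left(-87 + \left(30 - 36\right)\right) \left(-5 - 50\right)} = \left(-30870\right) \left(- \frac{1}{4544}\right) - \frac{38019}{-3 - 7 \left(-87 + \left(30 - 36\right)\right) \left(-55\right)} = \frac{15435}{2272} - \frac{38019}{-3 - 7 \left(-87 - 6\right) \left(-55\right)} = \frac{15435}{2272} - \frac{38019}{-3 - 7 \left(\left(-93\right) \left(-55\right)\right)} = \frac{15435}{2272} - \frac{38019}{-3 - 35805} = \frac{15435}{2272} - \frac{38019}{-35808} = \frac{15435}{2272} - - \frac{12673}{11936} = \frac{15435}{2272} + \frac{12673}{11936} = \frac{3328519}{423728}$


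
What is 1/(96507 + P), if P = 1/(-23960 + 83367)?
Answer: 59407/5733191350 ≈ 1.0362e-5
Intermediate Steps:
P = 1/59407 ≈ 1.6833e-5
1/(96507 + P) = 1/(96507 + 1/59407) = 1/(5733191350/59407) = 59407/5733191350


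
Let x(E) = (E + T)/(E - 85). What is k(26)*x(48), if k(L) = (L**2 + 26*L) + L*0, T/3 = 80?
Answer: -389376/37 ≈ -10524.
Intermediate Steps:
T = 240 (T = 3*80 = 240)
k(L) = L**2 + 26*L (k(L) = (L**2 + 26*L) + 0 = L**2 + 26*L)
x(E) = (240 + E)/(-85 + E) (x(E) = (E + 240)/(E - 85) = (240 + E)/(-85 + E))
k(26)*x(48) = (26*(26 + 26))*((240 + 48)/(-85 + 48)) = (26*52)*(288/(-37)) = 1352*(-1/37*288) = 1352*(-288/37) = -389376/37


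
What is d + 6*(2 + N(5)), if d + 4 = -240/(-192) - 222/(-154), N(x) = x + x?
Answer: 21773/308 ≈ 70.692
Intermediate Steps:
N(x) = 2*x
d = -403/308 (d = -4 + (-240/(-192) - 222/(-154)) = -4 + (-240*(-1/192) - 222*(-1/154)) = -4 + (5/4 + 111/77) = -4 + 829/308 = -403/308 ≈ -1.3084)
d + 6*(2 + N(5)) = -403/308 + 6*(2 + 2*5) = -403/308 + 6*(2 + 10) = -403/308 + 6*12 = -403/308 + 72 = 21773/308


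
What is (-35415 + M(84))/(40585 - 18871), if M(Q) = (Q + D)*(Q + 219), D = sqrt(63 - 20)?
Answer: -3321/7238 + 101*sqrt(43)/7238 ≈ -0.36732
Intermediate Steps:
D = sqrt(43) ≈ 6.5574
M(Q) = (219 + Q)*(Q + sqrt(43)) (M(Q) = (Q + sqrt(43))*(Q + 219) = (Q + sqrt(43))*(219 + Q) = (219 + Q)*(Q + sqrt(43)))
(-35415 + M(84))/(40585 - 18871) = (-35415 + (84**2 + 219*84 + 219*sqrt(43) + 84*sqrt(43)))/(40585 - 18871) = (-35415 + (7056 + 18396 + 219*sqrt(43) + 84*sqrt(43)))/21714 = (-35415 + (25452 + 303*sqrt(43)))*(1/21714) = (-9963 + 303*sqrt(43))*(1/21714) = -3321/7238 + 101*sqrt(43)/7238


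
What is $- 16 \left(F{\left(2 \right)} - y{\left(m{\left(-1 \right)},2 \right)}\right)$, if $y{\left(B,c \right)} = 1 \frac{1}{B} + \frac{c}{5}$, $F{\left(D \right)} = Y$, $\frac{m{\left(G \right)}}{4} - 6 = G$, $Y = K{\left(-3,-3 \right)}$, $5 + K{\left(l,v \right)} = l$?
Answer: $\frac{676}{5} \approx 135.2$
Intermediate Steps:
$K{\left(l,v \right)} = -5 + l$
$Y = -8$ ($Y = -5 - 3 = -8$)
$m{\left(G \right)} = 24 + 4 G$
$F{\left(D \right)} = -8$
$y{\left(B,c \right)} = \frac{1}{B} + \frac{c}{5}$ ($y{\left(B,c \right)} = \frac{1}{B} + c \frac{1}{5} = \frac{1}{B} + \frac{c}{5}$)
$- 16 \left(F{\left(2 \right)} - y{\left(m{\left(-1 \right)},2 \right)}\right) = - 16 \left(-8 - \left(\frac{1}{24 + 4 \left(-1\right)} + \frac{1}{5} \cdot 2\right)\right) = - 16 \left(-8 - \left(\frac{1}{24 - 4} + \frac{2}{5}\right)\right) = - 16 \left(-8 - \left(\frac{1}{20} + \frac{2}{5}\right)\right) = - 16 \left(-8 - \frac{9}{20}\right) = \left(-16\right) \left(- \frac{169}{20}\right) = \frac{676}{5}$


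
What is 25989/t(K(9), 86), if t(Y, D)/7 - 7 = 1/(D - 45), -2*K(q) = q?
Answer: 355183/672 ≈ 528.55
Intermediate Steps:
K(q) = -q/2
t(Y, D) = 49 + 7/(-45 + D) (t(Y, D) = 49 + 7/(D - 45) = 49 + 7/(-45 + D))
25989/t(K(9), 86) = 25989/((7*(-314 + 7*86)/(-45 + 86))) = 25989/((7*(-314 + 602)/41)) = 25989/((7*(1/41)*288)) = 25989/(2016/41) = 25989*(41/2016) = 355183/672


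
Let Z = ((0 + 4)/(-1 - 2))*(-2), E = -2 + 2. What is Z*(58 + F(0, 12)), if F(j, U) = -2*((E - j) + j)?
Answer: 464/3 ≈ 154.67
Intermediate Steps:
E = 0
F(j, U) = 0 (F(j, U) = -2*((0 - j) + j) = -2*(-j + j) = -2*0 = 0)
Z = 8/3 (Z = (4/(-3))*(-2) = (4*(-⅓))*(-2) = -4/3*(-2) = 8/3 ≈ 2.6667)
Z*(58 + F(0, 12)) = 8*(58 + 0)/3 = (8/3)*58 = 464/3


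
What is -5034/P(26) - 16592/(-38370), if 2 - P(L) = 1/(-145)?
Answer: -4667097638/1860945 ≈ -2507.9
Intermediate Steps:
P(L) = 291/145 (P(L) = 2 - 1/(-145) = 2 - 1*(-1/145) = 2 + 1/145 = 291/145)
-5034/P(26) - 16592/(-38370) = -5034/291/145 - 16592/(-38370) = -5034*145/291 - 16592*(-1/38370) = -243310/97 + 8296/19185 = -4667097638/1860945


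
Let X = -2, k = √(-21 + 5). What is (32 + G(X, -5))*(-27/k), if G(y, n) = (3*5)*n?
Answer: -1161*I/4 ≈ -290.25*I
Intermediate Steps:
k = 4*I (k = √(-16) = 4*I ≈ 4.0*I)
G(y, n) = 15*n
(32 + G(X, -5))*(-27/k) = (32 + 15*(-5))*(-27*(-I/4)) = (32 - 75)*(-(-27)*I/4) = -1161*I/4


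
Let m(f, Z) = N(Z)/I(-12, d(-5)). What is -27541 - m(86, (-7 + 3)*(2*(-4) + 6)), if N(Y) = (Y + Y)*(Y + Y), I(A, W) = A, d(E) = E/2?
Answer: -82559/3 ≈ -27520.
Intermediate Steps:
d(E) = E/2 (d(E) = E*(½) = E/2)
N(Y) = 4*Y² (N(Y) = (2*Y)*(2*Y) = 4*Y²)
m(f, Z) = -Z²/3 (m(f, Z) = (4*Z²)/(-12) = (4*Z²)*(-1/12) = -Z²/3)
-27541 - m(86, (-7 + 3)*(2*(-4) + 6)) = -27541 - (-1)*((-7 + 3)*(2*(-4) + 6))²/3 = -27541 - (-1)*(-4*(-8 + 6))²/3 = -27541 - (-1)*(-4*(-2))²/3 = -27541 - (-1)*8²/3 = -27541 - (-1)*64/3 = -27541 - 1*(-64/3) = -27541 + 64/3 = -82559/3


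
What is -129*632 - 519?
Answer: -82047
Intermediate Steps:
-129*632 - 519 = -81528 - 519 = -82047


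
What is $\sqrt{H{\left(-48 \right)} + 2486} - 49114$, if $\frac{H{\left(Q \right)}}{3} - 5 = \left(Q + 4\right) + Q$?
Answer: $-49114 + 5 \sqrt{89} \approx -49067.0$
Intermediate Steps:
$H{\left(Q \right)} = 27 + 6 Q$ ($H{\left(Q \right)} = 15 + 3 \left(\left(Q + 4\right) + Q\right) = 15 + 3 \left(\left(4 + Q\right) + Q\right) = 15 + 3 \left(4 + 2 Q\right) = 15 + \left(12 + 6 Q\right) = 27 + 6 Q$)
$\sqrt{H{\left(-48 \right)} + 2486} - 49114 = \sqrt{\left(27 + 6 \left(-48\right)\right) + 2486} - 49114 = \sqrt{\left(27 - 288\right) + 2486} - 49114 = \sqrt{-261 + 2486} - 49114 = \sqrt{2225} - 49114 = 5 \sqrt{89} - 49114 = -49114 + 5 \sqrt{89}$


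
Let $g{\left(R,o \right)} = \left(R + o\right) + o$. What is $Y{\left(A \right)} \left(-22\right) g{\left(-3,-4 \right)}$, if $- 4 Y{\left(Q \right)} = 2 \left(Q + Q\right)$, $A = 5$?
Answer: $-1210$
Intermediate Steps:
$g{\left(R,o \right)} = R + 2 o$
$Y{\left(Q \right)} = - Q$ ($Y{\left(Q \right)} = - \frac{2 \left(Q + Q\right)}{4} = - \frac{2 \cdot 2 Q}{4} = - \frac{4 Q}{4} = - Q$)
$Y{\left(A \right)} \left(-22\right) g{\left(-3,-4 \right)} = \left(-1\right) 5 \left(-22\right) \left(-3 + 2 \left(-4\right)\right) = \left(-5\right) \left(-22\right) \left(-3 - 8\right) = 110 \left(-11\right) = -1210$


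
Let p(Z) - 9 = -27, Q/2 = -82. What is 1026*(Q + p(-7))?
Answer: -186732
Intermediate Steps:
Q = -164 (Q = 2*(-82) = -164)
p(Z) = -18 (p(Z) = 9 - 27 = -18)
1026*(Q + p(-7)) = 1026*(-164 - 18) = 1026*(-182) = -186732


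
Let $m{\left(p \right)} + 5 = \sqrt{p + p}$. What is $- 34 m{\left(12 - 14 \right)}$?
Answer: $170 - 68 i \approx 170.0 - 68.0 i$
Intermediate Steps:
$m{\left(p \right)} = -5 + \sqrt{2} \sqrt{p}$ ($m{\left(p \right)} = -5 + \sqrt{p + p} = -5 + \sqrt{2 p} = -5 + \sqrt{2} \sqrt{p}$)
$- 34 m{\left(12 - 14 \right)} = - 34 \left(-5 + \sqrt{2} \sqrt{12 - 14}\right) = - 34 \left(-5 + \sqrt{2} \sqrt{-2}\right) = - 34 \left(-5 + \sqrt{2} i \sqrt{2}\right) = - 34 \left(-5 + 2 i\right) = - (-170 + 68 i) = 170 - 68 i$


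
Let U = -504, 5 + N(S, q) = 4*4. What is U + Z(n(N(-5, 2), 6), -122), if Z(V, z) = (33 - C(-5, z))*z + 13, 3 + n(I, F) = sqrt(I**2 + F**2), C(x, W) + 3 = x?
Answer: -5493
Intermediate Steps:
N(S, q) = 11 (N(S, q) = -5 + 4*4 = -5 + 16 = 11)
C(x, W) = -3 + x
n(I, F) = -3 + sqrt(F**2 + I**2) (n(I, F) = -3 + sqrt(I**2 + F**2) = -3 + sqrt(F**2 + I**2))
Z(V, z) = 13 + 41*z (Z(V, z) = (33 - (-3 - 5))*z + 13 = (33 - 1*(-8))*z + 13 = (33 + 8)*z + 13 = 41*z + 13 = 13 + 41*z)
U + Z(n(N(-5, 2), 6), -122) = -504 + (13 + 41*(-122)) = -504 + (13 - 5002) = -504 - 4989 = -5493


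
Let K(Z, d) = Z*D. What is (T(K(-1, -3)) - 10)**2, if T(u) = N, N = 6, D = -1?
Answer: 16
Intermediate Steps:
K(Z, d) = -Z (K(Z, d) = Z*(-1) = -Z)
T(u) = 6
(T(K(-1, -3)) - 10)**2 = (6 - 10)**2 = (-4)**2 = 16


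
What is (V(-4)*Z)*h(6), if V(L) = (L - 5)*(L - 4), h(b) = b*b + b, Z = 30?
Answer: 90720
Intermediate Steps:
h(b) = b + b² (h(b) = b² + b = b + b²)
V(L) = (-5 + L)*(-4 + L)
(V(-4)*Z)*h(6) = ((20 + (-4)² - 9*(-4))*30)*(6*(1 + 6)) = ((20 + 16 + 36)*30)*(6*7) = (72*30)*42 = 2160*42 = 90720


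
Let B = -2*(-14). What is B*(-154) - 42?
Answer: -4354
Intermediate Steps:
B = 28
B*(-154) - 42 = 28*(-154) - 42 = -4312 - 42 = -4354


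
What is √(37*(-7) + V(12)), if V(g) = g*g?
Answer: I*√115 ≈ 10.724*I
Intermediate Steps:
V(g) = g²
√(37*(-7) + V(12)) = √(37*(-7) + 12²) = √(-259 + 144) = √(-115) = I*√115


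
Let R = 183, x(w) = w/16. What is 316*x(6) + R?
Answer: 603/2 ≈ 301.50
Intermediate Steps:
x(w) = w/16 (x(w) = w*(1/16) = w/16)
316*x(6) + R = 316*((1/16)*6) + 183 = 316*(3/8) + 183 = 237/2 + 183 = 603/2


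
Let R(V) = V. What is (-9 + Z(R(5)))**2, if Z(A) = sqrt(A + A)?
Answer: (9 - sqrt(10))**2 ≈ 34.079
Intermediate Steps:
Z(A) = sqrt(2)*sqrt(A) (Z(A) = sqrt(2*A) = sqrt(2)*sqrt(A))
(-9 + Z(R(5)))**2 = (-9 + sqrt(2)*sqrt(5))**2 = (-9 + sqrt(10))**2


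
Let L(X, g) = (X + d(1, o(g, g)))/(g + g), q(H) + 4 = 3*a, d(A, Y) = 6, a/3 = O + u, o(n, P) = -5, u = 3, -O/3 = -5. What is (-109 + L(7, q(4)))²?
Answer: 1185493761/99856 ≈ 11872.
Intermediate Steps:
O = 15 (O = -3*(-5) = 15)
a = 54 (a = 3*(15 + 3) = 3*18 = 54)
q(H) = 158 (q(H) = -4 + 3*54 = -4 + 162 = 158)
L(X, g) = (6 + X)/(2*g) (L(X, g) = (X + 6)/(g + g) = (6 + X)/((2*g)) = (6 + X)*(1/(2*g)) = (6 + X)/(2*g))
(-109 + L(7, q(4)))² = (-109 + (½)*(6 + 7)/158)² = (-109 + (½)*(1/158)*13)² = (-109 + 13/316)² = (-34431/316)² = 1185493761/99856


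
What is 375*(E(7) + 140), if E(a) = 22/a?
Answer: 375750/7 ≈ 53679.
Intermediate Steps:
375*(E(7) + 140) = 375*(22/7 + 140) = 375*(1002/7) = 375750/7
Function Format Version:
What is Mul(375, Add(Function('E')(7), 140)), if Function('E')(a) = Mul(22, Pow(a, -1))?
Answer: Rational(375750, 7) ≈ 53679.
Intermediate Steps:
Mul(375, Add(Function('E')(7), 140)) = Mul(375, Add(Mul(22, Pow(7, -1)), 140)) = Mul(375, Add(Mul(22, Rational(1, 7)), 140)) = Mul(375, Add(Rational(22, 7), 140)) = Mul(375, Rational(1002, 7)) = Rational(375750, 7)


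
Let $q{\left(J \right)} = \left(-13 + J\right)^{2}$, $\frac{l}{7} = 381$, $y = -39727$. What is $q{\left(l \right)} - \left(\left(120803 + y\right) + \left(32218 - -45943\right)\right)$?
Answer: $6884479$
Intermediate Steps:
$l = 2667$ ($l = 7 \cdot 381 = 2667$)
$q{\left(l \right)} - \left(\left(120803 + y\right) + \left(32218 - -45943\right)\right) = \left(-13 + 2667\right)^{2} - \left(\left(120803 - 39727\right) + \left(32218 - -45943\right)\right) = 2654^{2} - \left(81076 + \left(32218 + 45943\right)\right) = 7043716 - \left(81076 + 78161\right) = 7043716 - 159237 = 6884479$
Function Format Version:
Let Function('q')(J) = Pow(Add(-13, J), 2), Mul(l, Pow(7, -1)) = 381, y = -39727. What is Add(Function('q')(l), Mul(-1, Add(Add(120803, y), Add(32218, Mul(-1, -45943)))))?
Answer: 6884479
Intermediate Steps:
l = 2667 (l = Mul(7, 381) = 2667)
Add(Function('q')(l), Mul(-1, Add(Add(120803, y), Add(32218, Mul(-1, -45943))))) = Add(Pow(Add(-13, 2667), 2), Mul(-1, Add(Add(120803, -39727), Add(32218, Mul(-1, -45943))))) = Add(Pow(2654, 2), Mul(-1, Add(81076, Add(32218, 45943)))) = Add(7043716, Mul(-1, Add(81076, 78161))) = Add(7043716, Mul(-1, 159237)) = Add(7043716, -159237) = 6884479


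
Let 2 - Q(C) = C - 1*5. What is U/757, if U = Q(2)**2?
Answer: 25/757 ≈ 0.033025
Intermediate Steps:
Q(C) = 7 - C (Q(C) = 2 - (C - 1*5) = 2 - (C - 5) = 2 - (-5 + C) = 2 + (5 - C) = 7 - C)
U = 25 (U = (7 - 1*2)**2 = (7 - 2)**2 = 5**2 = 25)
U/757 = 25/757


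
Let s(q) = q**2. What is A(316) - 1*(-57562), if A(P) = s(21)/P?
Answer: 18190033/316 ≈ 57563.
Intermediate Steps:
A(P) = 441/P (A(P) = 21**2/P = 441/P)
A(316) - 1*(-57562) = 441/316 - 1*(-57562) = 441*(1/316) + 57562 = 441/316 + 57562 = 18190033/316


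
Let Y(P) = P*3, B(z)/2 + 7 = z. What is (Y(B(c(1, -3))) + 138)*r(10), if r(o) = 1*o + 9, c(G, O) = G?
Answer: 1938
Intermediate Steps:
r(o) = 9 + o (r(o) = o + 9 = 9 + o)
B(z) = -14 + 2*z
Y(P) = 3*P
(Y(B(c(1, -3))) + 138)*r(10) = (3*(-14 + 2*1) + 138)*(9 + 10) = (3*(-14 + 2) + 138)*19 = (3*(-12) + 138)*19 = (-36 + 138)*19 = 102*19 = 1938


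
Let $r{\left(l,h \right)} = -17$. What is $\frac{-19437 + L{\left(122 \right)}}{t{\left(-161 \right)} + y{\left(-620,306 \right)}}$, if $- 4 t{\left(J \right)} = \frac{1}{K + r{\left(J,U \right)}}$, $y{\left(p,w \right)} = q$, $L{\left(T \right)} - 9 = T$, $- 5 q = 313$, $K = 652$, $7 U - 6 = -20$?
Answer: $\frac{200152}{649} \approx 308.4$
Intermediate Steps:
$U = -2$ ($U = \frac{6}{7} + \frac{1}{7} \left(-20\right) = \frac{6}{7} - \frac{20}{7} = -2$)
$q = - \frac{313}{5}$ ($q = \left(- \frac{1}{5}\right) 313 = - \frac{313}{5} \approx -62.6$)
$L{\left(T \right)} = 9 + T$
$y{\left(p,w \right)} = - \frac{313}{5}$
$t{\left(J \right)} = - \frac{1}{2540}$ ($t{\left(J \right)} = - \frac{1}{4 \left(652 - 17\right)} = - \frac{1}{4 \cdot 635} = \left(- \frac{1}{4}\right) \frac{1}{635} = - \frac{1}{2540}$)
$\frac{-19437 + L{\left(122 \right)}}{t{\left(-161 \right)} + y{\left(-620,306 \right)}} = \frac{-19437 + \left(9 + 122\right)}{- \frac{1}{2540} - \frac{313}{5}} = \frac{-19437 + 131}{- \frac{31801}{508}} = \left(-19306\right) \left(- \frac{508}{31801}\right) = \frac{200152}{649}$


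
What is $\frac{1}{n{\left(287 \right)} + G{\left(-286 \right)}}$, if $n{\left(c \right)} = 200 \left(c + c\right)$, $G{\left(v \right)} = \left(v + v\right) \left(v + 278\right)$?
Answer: $\frac{1}{119376} \approx 8.3769 \cdot 10^{-6}$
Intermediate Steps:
$G{\left(v \right)} = 2 v \left(278 + v\right)$
$n{\left(c \right)} = 400 c$ ($n{\left(c \right)} = 200 \cdot 2 c = 400 c$)
$\frac{1}{n{\left(287 \right)} + G{\left(-286 \right)}} = \frac{1}{400 \cdot 287 + 2 \left(-286\right) \left(278 - 286\right)} = \frac{1}{114800 + 2 \left(-286\right) \left(-8\right)} = \frac{1}{114800 + 4576} = \frac{1}{119376}$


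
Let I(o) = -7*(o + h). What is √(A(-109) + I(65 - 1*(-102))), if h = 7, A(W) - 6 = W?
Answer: I*√1321 ≈ 36.346*I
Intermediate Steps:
A(W) = 6 + W
I(o) = -49 - 7*o (I(o) = -7*(o + 7) = -7*(7 + o) = -49 - 7*o)
√(A(-109) + I(65 - 1*(-102))) = √((6 - 109) + (-49 - 7*(65 - 1*(-102)))) = √(-103 + (-49 - 7*(65 + 102))) = √(-103 + (-49 - 7*167)) = √(-103 + (-49 - 1169)) = √(-103 - 1218) = √(-1321) = I*√1321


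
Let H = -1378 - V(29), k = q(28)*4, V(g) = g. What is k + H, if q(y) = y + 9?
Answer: -1259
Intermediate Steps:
q(y) = 9 + y
k = 148 (k = (9 + 28)*4 = 37*4 = 148)
H = -1407 (H = -1378 - 1*29 = -1378 - 29 = -1407)
k + H = 148 - 1407 = -1259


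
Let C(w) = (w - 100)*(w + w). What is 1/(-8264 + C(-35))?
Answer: 1/1186 ≈ 0.00084317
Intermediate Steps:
C(w) = 2*w*(-100 + w) (C(w) = (-100 + w)*(2*w) = 2*w*(-100 + w))
1/(-8264 + C(-35)) = 1/(-8264 + 2*(-35)*(-100 - 35)) = 1/(-8264 + 2*(-35)*(-135)) = 1/(-8264 + 9450) = 1/1186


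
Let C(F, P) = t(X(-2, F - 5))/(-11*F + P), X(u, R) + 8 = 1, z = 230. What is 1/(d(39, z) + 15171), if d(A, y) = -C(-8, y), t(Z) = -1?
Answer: 318/4824379 ≈ 6.5915e-5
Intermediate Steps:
X(u, R) = -7 (X(u, R) = -8 + 1 = -7)
C(F, P) = -1/(P - 11*F) (C(F, P) = -1/(-11*F + P) = -1/(P - 11*F))
d(A, y) = -1/(-88 - y) (d(A, y) = -1/(-y + 11*(-8)) = -1/(-y - 88) = -1/(-88 - y))
1/(d(39, z) + 15171) = 1/(1/(88 + 230) + 15171) = 1/(1/318 + 15171) = 1/(4824379/318) = 318/4824379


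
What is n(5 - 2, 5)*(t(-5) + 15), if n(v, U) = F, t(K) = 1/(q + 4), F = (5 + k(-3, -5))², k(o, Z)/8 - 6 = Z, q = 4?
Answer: 20449/8 ≈ 2556.1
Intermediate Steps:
k(o, Z) = 48 + 8*Z
F = 169 (F = (5 + (48 + 8*(-5)))² = (5 + (48 - 40))² = (5 + 8)² = 13² = 169)
t(K) = ⅛ (t(K) = 1/(4 + 4) = 1/8 = ⅛)
n(v, U) = 169
n(5 - 2, 5)*(t(-5) + 15) = 169*(⅛ + 15) = 169*(121/8) = 20449/8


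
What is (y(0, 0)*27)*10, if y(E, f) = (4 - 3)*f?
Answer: 0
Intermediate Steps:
y(E, f) = f (y(E, f) = 1*f = f)
(y(0, 0)*27)*10 = (0*27)*10 = 0*10 = 0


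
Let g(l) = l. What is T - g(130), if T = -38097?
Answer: -38227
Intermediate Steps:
T - g(130) = -38097 - 1*130 = -38097 - 130 = -38227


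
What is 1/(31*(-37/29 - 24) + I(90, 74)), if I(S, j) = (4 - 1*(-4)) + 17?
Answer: -29/21998 ≈ -0.0013183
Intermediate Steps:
I(S, j) = 25 (I(S, j) = (4 + 4) + 17 = 8 + 17 = 25)
1/(31*(-37/29 - 24) + I(90, 74)) = 1/(31*(-37/29 - 24) + 25) = 1/(31*(-733/29) + 25) = 1/(-22723/29 + 25) = 1/(-21998/29) = -29/21998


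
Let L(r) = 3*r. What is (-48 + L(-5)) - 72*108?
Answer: -7839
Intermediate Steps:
(-48 + L(-5)) - 72*108 = (-48 + 3*(-5)) - 72*108 = (-48 - 15) - 7776 = -63 - 7776 = -7839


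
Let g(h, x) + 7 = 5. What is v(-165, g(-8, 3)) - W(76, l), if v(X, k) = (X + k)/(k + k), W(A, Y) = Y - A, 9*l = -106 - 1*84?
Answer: 4999/36 ≈ 138.86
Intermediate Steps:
g(h, x) = -2 (g(h, x) = -7 + 5 = -2)
l = -190/9 (l = (-106 - 1*84)/9 = (-106 - 84)/9 = (1/9)*(-190) = -190/9 ≈ -21.111)
v(X, k) = (X + k)/(2*k) (v(X, k) = (X + k)/((2*k)) = (X + k)*(1/(2*k)) = (X + k)/(2*k))
v(-165, g(-8, 3)) - W(76, l) = (1/2)*(-165 - 2)/(-2) - (-190/9 - 1*76) = (1/2)*(-1/2)*(-167) - (-190/9 - 76) = 167/4 - 1*(-874/9) = 167/4 + 874/9 = 4999/36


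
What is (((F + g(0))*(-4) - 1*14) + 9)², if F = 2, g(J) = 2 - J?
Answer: 441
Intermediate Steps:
(((F + g(0))*(-4) - 1*14) + 9)² = (((2 + (2 - 1*0))*(-4) - 1*14) + 9)² = (((2 + (2 + 0))*(-4) - 14) + 9)² = (((2 + 2)*(-4) - 14) + 9)² = ((4*(-4) - 14) + 9)² = ((-16 - 14) + 9)² = (-30 + 9)² = (-21)² = 441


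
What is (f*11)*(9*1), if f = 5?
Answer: 495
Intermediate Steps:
(f*11)*(9*1) = (5*11)*(9*1) = 55*9 = 495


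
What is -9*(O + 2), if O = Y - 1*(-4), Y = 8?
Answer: -126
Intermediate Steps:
O = 12 (O = 8 - 1*(-4) = 8 + 4 = 12)
-9*(O + 2) = -9*(12 + 2) = -9*14 = -126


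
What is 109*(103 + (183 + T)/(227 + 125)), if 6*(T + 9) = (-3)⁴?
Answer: 7944683/704 ≈ 11285.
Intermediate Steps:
T = 9/2 (T = -9 + (⅙)*(-3)⁴ = -9 + (⅙)*81 = -9 + 27/2 = 9/2 ≈ 4.5000)
109*(103 + (183 + T)/(227 + 125)) = 109*(103 + (183 + 9/2)/(227 + 125)) = 109*(103 + (375/2)/352) = 109*(103 + (375/2)*(1/352)) = 109*(103 + 375/704) = 109*(72887/704) = 7944683/704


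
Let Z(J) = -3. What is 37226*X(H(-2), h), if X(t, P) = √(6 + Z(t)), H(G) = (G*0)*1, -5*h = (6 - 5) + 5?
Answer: 37226*√3 ≈ 64477.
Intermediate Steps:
h = -6/5 (h = -((6 - 5) + 5)/5 = -(1 + 5)/5 = -⅕*6 = -6/5 ≈ -1.2000)
H(G) = 0 (H(G) = 0*1 = 0)
X(t, P) = √3 (X(t, P) = √(6 - 3) = √3)
37226*X(H(-2), h) = 37226*√3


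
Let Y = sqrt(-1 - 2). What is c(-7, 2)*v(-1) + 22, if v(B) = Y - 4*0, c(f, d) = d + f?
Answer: 22 - 5*I*sqrt(3) ≈ 22.0 - 8.6602*I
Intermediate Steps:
Y = I*sqrt(3) (Y = sqrt(-3) = I*sqrt(3) ≈ 1.732*I)
v(B) = I*sqrt(3) (v(B) = I*sqrt(3) - 4*0 = I*sqrt(3) + 0 = I*sqrt(3))
c(-7, 2)*v(-1) + 22 = (2 - 7)*(I*sqrt(3)) + 22 = -5*I*sqrt(3) + 22 = 22 - 5*I*sqrt(3)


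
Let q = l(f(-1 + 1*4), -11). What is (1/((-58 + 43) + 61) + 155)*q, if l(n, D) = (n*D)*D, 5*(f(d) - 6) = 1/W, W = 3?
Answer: 26173147/230 ≈ 1.1380e+5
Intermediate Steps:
f(d) = 91/15 (f(d) = 6 + (1/5)/3 = 6 + (1/5)*(1/3) = 6 + 1/15 = 91/15)
l(n, D) = n*D**2 (l(n, D) = (D*n)*D = n*D**2)
q = 11011/15 (q = (91/15)*(-11)**2 = (91/15)*121 = 11011/15 ≈ 734.07)
(1/((-58 + 43) + 61) + 155)*q = (1/((-58 + 43) + 61) + 155)*(11011/15) = (1/(-15 + 61) + 155)*(11011/15) = (1/46 + 155)*(11011/15) = (7131/46)*(11011/15) = 26173147/230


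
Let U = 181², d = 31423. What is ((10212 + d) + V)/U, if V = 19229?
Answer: 60864/32761 ≈ 1.8578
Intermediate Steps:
U = 32761
((10212 + d) + V)/U = ((10212 + 31423) + 19229)/32761 = (41635 + 19229)*(1/32761) = 60864*(1/32761) = 60864/32761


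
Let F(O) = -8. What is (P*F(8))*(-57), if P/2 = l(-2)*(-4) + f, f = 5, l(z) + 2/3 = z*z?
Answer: -7600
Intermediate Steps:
l(z) = -⅔ + z² (l(z) = -⅔ + z*z = -⅔ + z²)
P = -50/3 (P = 2*((-⅔ + (-2)²)*(-4) + 5) = 2*((-⅔ + 4)*(-4) + 5) = 2*((10/3)*(-4) + 5) = 2*(-40/3 + 5) = 2*(-25/3) = -50/3 ≈ -16.667)
(P*F(8))*(-57) = -50/3*(-8)*(-57) = (400/3)*(-57) = -7600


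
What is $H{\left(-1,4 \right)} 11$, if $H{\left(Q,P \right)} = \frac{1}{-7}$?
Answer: $- \frac{11}{7} \approx -1.5714$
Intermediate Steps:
$H{\left(Q,P \right)} = - \frac{1}{7}$
$H{\left(-1,4 \right)} 11 = \left(- \frac{1}{7}\right) 11 = - \frac{11}{7}$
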